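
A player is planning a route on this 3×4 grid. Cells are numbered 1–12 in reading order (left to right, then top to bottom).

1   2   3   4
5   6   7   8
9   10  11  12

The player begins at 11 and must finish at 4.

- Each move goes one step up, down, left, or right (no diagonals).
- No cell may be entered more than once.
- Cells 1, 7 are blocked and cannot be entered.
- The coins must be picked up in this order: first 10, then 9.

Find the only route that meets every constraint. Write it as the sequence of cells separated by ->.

11 -> 10 -> 9 -> 5 -> 6 -> 2 -> 3 -> 4

The waypoints must appear in the order 10, 9, with no cell reused.
Route from 11: 2× left (reaching 9), up to 5, right to 6, up to 2, 2× right (reaching 4) — 7 moves in all.
Check: order respected (10 at step 1, 9 at step 2).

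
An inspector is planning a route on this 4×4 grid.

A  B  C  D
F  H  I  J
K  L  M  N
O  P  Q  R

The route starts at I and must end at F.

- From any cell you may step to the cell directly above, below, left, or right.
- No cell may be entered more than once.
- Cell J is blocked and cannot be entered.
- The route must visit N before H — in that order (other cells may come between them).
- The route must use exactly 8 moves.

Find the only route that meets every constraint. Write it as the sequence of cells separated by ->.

I -> M -> N -> R -> Q -> P -> L -> H -> F

The waypoints must appear in the order N, H, with no cell reused.
Route from I: down to M, right to N, down to R, 2× left (reaching P), 2× up (reaching H), left to F — 8 moves in all.
Check: order respected (N at step 2, H at step 7); 8 moves as required.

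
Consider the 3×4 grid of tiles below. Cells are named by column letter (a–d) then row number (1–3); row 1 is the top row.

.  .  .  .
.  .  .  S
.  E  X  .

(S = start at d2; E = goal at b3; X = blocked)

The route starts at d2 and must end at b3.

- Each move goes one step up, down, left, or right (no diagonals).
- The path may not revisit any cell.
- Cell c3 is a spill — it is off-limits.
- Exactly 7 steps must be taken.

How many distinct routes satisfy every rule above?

8

Need simple routes of exactly 7 moves from d2 to b3 (Manhattan distance 3, so 2 moves are spent on a detour and 2 undoing it).
Enumerating: d2 d1 c1 c2 b2 a2 a3 b3 | d2 d1 c1 b1 b2 a2 a3 b3 | d2 d1 c1 b1 a1 a2 a3 b3 | d2 d1 c1 b1 a1 a2 b2 b3 | d2 c2 c1 b1 b2 a2 a3 b3 | d2 c2 c1 b1 a1 a2 a3 b3 | d2 c2 c1 b1 a1 a2 b2 b3 | d2 c2 b2 b1 a1 a2 a3 b3.
That gives 8 routes.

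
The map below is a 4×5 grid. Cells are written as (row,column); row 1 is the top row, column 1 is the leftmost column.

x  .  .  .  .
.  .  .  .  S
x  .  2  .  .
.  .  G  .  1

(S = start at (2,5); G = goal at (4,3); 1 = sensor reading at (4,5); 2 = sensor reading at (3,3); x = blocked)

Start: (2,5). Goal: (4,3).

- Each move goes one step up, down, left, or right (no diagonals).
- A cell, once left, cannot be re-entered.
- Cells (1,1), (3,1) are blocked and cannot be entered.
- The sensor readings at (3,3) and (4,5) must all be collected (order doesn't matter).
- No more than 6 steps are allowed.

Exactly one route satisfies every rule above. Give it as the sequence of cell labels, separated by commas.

(2,5), (3,5), (4,5), (4,4), (3,4), (3,3), (4,3)

The budget equals the shortest possible length, so every move has to be on a shortest route through the required cells.
Route from (2,5): 2× down (reaching (4,5)), left to (4,4), up to (3,4), left to (3,3), down to (4,3) — 6 moves in all.
Check: all required cells visited; 6 ≤ 6 moves.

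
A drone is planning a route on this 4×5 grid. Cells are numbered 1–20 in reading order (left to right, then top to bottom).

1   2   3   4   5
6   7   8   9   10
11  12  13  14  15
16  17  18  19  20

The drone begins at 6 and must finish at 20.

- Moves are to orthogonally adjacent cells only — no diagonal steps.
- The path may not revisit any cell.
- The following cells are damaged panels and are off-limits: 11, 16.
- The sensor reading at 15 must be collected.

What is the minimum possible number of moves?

6

Any route passes through 15 somewhere between 6 and 20. Summing Manhattan distances along the two legs (6 → 15 → 20) gives a lower bound of 5 + 1 = 6 moves.
A route of 6 moves achieves this: 6 → 7 → 12 → 13 → 14 → 15 → 20.
Since 6 matches the lower bound, it is optimal.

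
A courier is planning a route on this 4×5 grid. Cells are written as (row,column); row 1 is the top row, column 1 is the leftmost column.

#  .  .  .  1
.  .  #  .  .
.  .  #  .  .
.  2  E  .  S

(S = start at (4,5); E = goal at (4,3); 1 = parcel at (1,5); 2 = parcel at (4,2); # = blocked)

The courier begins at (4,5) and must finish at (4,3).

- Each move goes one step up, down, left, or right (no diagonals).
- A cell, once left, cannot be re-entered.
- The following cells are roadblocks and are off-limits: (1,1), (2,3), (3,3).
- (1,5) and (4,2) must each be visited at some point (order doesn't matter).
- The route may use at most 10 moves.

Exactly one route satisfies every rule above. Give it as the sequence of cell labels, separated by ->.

(4,5) -> (3,5) -> (2,5) -> (1,5) -> (1,4) -> (1,3) -> (1,2) -> (2,2) -> (3,2) -> (4,2) -> (4,3)

The 10-move cap with required stops at (1,5), (4,2) leaves no slack for detours.
Route from (4,5): up 3 to (1,5), left 3 to (1,2), down 3 to (4,2), right 1 to (4,3) — 10 moves in all.
Check: all required cells visited; 10 ≤ 10 moves.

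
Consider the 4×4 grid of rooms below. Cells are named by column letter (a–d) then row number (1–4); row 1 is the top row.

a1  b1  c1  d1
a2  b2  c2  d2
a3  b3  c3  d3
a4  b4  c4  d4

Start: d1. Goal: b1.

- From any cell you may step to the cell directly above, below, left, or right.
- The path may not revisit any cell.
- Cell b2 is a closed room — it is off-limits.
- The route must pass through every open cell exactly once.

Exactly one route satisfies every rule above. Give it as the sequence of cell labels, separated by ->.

Need to visit all 15 open cells exactly once, starting at d1 and ending at b1.
Route from d1: left 1 to c1, down 1 to c2, right 1 to d2, down 2 to d4, left 1 to c4, up 1 to c3, left 1 to b3, down 1 to b4, left 1 to a4, up 3 to a1, right 1 to b1 — 14 moves in all.
Check: all 15 open cells covered.

d1 -> c1 -> c2 -> d2 -> d3 -> d4 -> c4 -> c3 -> b3 -> b4 -> a4 -> a3 -> a2 -> a1 -> b1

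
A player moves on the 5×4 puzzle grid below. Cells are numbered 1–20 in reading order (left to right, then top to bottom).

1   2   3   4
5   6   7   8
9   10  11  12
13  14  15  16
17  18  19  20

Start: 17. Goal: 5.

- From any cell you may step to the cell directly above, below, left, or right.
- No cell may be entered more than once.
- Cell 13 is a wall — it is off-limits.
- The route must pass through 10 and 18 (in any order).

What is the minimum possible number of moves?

5

Any route passes through 10 and 18 in some order between 17 and 5. Summing Manhattan distances along each leg and taking the cheapest ordering (17 → 18 → 10 → 5) gives a lower bound of 1 + 2 + 2 = 5 moves.
A route of 5 moves achieves this: 17 → 18 → 14 → 10 → 6 → 5.
Since 5 matches the lower bound, it is optimal.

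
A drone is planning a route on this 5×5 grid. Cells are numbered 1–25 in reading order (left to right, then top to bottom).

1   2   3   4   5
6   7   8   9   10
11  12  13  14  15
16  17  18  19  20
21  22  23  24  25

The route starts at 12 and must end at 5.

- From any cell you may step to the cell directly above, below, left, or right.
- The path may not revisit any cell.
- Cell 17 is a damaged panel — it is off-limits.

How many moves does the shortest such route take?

5

The Manhattan distance from 12 to 5 is |3−1| + |2−5| = 5, so at least 5 moves are needed.
A route of 5 moves achieves this: 12 → 7 → 2 → 3 → 4 → 5.
Since 5 matches the lower bound, it is optimal.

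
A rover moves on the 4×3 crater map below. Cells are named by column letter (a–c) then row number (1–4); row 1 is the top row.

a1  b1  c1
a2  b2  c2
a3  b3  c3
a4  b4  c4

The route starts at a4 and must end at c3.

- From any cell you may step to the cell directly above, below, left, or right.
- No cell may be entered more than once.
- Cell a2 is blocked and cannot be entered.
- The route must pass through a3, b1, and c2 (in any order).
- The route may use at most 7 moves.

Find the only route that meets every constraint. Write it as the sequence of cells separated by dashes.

Any route must reach a3, b1, and c2 and still end at c3 within 7 moves, so the order of the required stops is forced.
Route from a4: up 1 to a3, right 1 to b3, up 2 to b1, right 1 to c1, down 2 to c3 — 7 moves in all.
Check: all required cells visited; 7 ≤ 7 moves.

a4 - a3 - b3 - b2 - b1 - c1 - c2 - c3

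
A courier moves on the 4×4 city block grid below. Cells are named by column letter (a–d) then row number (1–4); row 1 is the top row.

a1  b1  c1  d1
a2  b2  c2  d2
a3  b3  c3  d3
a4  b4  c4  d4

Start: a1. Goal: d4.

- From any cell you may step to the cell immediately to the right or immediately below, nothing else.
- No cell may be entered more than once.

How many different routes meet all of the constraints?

A right/down-only route from a1 to d4 makes exactly 3 down-moves and 3 right-moves in some order.
With no other constraints that would be C(6,3) = 20 routes.
That gives 20 routes.

20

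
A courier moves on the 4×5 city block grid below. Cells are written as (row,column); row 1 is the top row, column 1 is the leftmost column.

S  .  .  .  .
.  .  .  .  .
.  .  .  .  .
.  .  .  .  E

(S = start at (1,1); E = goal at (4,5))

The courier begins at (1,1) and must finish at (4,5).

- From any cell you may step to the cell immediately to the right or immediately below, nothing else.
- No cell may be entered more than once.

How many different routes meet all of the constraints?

A right/down-only route from (1,1) to (4,5) makes exactly 3 down-moves and 4 right-moves in some order.
With no other constraints that would be C(7,3) = 35 routes.
That gives 35 routes.

35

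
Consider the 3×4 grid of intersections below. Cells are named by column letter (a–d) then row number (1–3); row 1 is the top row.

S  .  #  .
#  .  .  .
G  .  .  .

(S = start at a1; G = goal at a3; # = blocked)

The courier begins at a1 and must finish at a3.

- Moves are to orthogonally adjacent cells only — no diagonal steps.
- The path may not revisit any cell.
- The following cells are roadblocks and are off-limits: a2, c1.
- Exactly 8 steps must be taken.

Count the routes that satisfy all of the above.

Need simple routes of exactly 8 moves from a1 to a3 (Manhattan distance 2, so 3 moves are spent on a detour and 3 undoing it).
Enumerating: a1 b1 b2 c2 d2 d3 c3 b3 a3.
That gives 1 route.

1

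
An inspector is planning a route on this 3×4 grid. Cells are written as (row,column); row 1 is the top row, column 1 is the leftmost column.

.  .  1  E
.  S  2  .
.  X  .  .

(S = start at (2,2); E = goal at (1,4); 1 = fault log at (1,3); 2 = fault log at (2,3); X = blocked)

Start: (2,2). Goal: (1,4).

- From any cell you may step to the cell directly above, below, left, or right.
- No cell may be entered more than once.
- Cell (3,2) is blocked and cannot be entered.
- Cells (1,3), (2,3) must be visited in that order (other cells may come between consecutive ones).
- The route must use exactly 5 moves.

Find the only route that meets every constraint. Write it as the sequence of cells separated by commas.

(2,2), (1,2), (1,3), (2,3), (2,4), (1,4)

The waypoints must appear in the order (1,3), (2,3), with no cell reused.
Route from (2,2): up to (1,2), right to (1,3), down to (2,3), right to (2,4), up to (1,4) — 5 moves in all.
Check: order respected (1 at step 2, 2 at step 3); 5 moves as required.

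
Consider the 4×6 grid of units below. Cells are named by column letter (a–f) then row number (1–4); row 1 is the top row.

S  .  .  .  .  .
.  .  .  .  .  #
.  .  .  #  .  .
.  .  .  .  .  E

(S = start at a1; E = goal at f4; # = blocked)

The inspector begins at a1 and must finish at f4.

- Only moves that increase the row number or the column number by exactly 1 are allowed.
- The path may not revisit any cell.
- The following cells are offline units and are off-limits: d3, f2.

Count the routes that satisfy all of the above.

20

A right/down-only route from a1 to f4 makes exactly 3 down-moves and 5 right-moves in some order.
With no other constraints that would be C(8,3) = 56 routes.
Subtract routes through each blocked cell (inclusion–exclusion for overlaps): − through f2: 6 − through d3: 30 → 20.
That gives 20 routes.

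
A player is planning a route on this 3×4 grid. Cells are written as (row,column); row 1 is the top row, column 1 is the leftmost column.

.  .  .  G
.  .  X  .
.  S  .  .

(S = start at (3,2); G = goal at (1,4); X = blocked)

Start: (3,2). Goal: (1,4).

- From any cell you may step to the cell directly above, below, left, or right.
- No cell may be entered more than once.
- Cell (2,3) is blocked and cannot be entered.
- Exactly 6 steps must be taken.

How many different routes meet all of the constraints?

Need simple routes of exactly 6 moves from (3,2) to (1,4) (Manhattan distance 4, so 1 moves are spent on a detour and 1 undoing it).
Enumerating: (3,2) (2,2) (2,1) (1,1) (1,2) (1,3) (1,4) | (3,2) (3,1) (2,1) (1,1) (1,2) (1,3) (1,4) | (3,2) (3,1) (2,1) (2,2) (1,2) (1,3) (1,4).
That gives 3 routes.

3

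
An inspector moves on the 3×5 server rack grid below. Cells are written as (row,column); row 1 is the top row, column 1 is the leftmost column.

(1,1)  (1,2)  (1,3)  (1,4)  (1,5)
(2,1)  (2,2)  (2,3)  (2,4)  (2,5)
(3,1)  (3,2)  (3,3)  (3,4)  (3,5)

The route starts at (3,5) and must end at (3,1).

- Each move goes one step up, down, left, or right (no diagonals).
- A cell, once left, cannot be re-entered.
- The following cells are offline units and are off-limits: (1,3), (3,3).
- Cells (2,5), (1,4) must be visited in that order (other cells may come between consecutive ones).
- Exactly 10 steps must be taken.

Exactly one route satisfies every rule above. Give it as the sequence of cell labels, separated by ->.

The waypoints must appear in the order (2,5), (1,4), with no cell reused.
Route from (3,5): 2× up (reaching (1,5)), left to (1,4), down to (2,4), 2× left (reaching (2,2)), up to (1,2), left to (1,1), 2× down (reaching (3,1)) — 10 moves in all.
Check: order respected ((2,5) at step 1, (1,4) at step 3); 10 moves as required.

(3,5) -> (2,5) -> (1,5) -> (1,4) -> (2,4) -> (2,3) -> (2,2) -> (1,2) -> (1,1) -> (2,1) -> (3,1)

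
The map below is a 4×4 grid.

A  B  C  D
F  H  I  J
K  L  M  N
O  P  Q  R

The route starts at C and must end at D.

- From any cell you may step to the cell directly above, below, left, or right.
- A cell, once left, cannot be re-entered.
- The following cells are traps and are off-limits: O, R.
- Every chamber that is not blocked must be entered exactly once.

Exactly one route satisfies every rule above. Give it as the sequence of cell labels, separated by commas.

C, I, H, B, A, F, K, L, P, Q, M, N, J, D

Need to visit all 14 open cells exactly once, starting at C and ending at D.
Cell P has only two open neighbours (L and Q), so the path must pass straight through it: one of those is the cell it's entered from and the other is where it exits.
Route from C: down 1 to I, left 1 to H, up 1 to B, left 1 to A, down 2 to K, right 1 to L, down 1 to P, right 1 to Q, up 1 to M, right 1 to N, up 2 to D — 13 moves in all.
Check: all 14 open cells covered.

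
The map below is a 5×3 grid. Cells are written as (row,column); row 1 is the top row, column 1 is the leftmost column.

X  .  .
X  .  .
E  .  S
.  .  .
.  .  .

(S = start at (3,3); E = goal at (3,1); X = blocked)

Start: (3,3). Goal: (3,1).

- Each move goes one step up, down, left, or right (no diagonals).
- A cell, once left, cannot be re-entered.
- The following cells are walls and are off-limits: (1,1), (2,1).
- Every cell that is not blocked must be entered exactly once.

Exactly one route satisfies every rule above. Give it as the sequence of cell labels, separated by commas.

(3,3), (2,3), (1,3), (1,2), (2,2), (3,2), (4,2), (4,3), (5,3), (5,2), (5,1), (4,1), (3,1)

Need to visit all 13 open cells exactly once, starting at (3,3) and ending at (3,1).
Route from (3,3): up 2 to (1,3), left 1 to (1,2), down 3 to (4,2), right 1 to (4,3), down 1 to (5,3), left 2 to (5,1), up 2 to (3,1) — 12 moves in all.
Check: all 13 open cells covered.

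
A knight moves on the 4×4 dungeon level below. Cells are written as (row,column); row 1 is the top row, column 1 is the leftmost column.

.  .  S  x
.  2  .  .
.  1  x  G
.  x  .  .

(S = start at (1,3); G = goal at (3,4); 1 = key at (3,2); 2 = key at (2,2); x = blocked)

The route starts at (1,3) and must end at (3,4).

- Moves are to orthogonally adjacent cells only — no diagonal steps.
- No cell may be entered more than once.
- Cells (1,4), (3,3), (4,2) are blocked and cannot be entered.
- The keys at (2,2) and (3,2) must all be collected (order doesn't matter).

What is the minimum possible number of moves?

9

Any route passes through (2,2) and (3,2) in some order between (1,3) and (3,4). Summing Manhattan distances along each leg and taking the cheapest ordering ((1,3) → (2,2) → (3,2) → (3,4)) gives a lower bound of 2 + 1 + 2 = 5 moves.
That bound ignores the blocked cells. Measuring each leg by the fewest moves that actually steer around them ((1,3)→(3,2): 3; (3,2)→(2,2): 1; (2,2)→(3,4): 3) raises the lower bound to 7.
The shortest route satisfying every rule uses 9 moves: (1,3) → (1,2) → (1,1) → (2,1) → (3,1) → (3,2) → (2,2) → (2,3) → (2,4) → (3,4).
The no-revisit rule (legs can't share cells) pushes the minimum above the 7-move bound; an exhaustive check rules out every length from 7 to 8, leaving 9 as the minimum.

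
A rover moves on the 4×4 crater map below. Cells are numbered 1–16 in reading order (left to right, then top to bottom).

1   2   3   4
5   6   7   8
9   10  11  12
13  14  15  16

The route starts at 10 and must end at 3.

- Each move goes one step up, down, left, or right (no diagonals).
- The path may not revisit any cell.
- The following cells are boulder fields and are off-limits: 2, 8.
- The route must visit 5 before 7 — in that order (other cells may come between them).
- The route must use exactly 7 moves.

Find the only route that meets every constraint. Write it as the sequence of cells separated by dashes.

The waypoints must appear in the order 5, 7, with no cell reused.
Route from 10: down to 14, left to 13, 2× up (reaching 5), 2× right (reaching 7), up to 3 — 7 moves in all.
Check: order respected (5 at step 4, 7 at step 6); 7 moves as required.

10 - 14 - 13 - 9 - 5 - 6 - 7 - 3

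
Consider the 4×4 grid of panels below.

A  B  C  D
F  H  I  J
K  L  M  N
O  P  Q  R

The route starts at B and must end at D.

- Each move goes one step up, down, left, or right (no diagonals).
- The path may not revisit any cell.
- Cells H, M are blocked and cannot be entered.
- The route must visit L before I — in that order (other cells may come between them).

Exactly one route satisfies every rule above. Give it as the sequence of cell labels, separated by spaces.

B A F K L P Q R N J I C D

The waypoints must appear in the order L, I, with no cell reused.
Route from B: left to A, 2× down (reaching K), right to L, down to P, 2× right (reaching R), 2× up (reaching J), left to I, up to C, right to D — 12 moves in all.
Check: order respected (L at step 4, I at step 10).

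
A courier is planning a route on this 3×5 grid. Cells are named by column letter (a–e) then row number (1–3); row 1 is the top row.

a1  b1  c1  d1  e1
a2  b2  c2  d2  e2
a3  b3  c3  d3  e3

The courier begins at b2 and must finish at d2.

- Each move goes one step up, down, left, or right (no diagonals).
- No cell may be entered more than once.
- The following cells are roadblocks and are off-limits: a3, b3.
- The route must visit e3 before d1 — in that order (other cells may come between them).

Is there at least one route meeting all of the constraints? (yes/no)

One route that works: b2 → c2 → c3 → d3 → e3 → e2 → e1 → d1 → d2.

yes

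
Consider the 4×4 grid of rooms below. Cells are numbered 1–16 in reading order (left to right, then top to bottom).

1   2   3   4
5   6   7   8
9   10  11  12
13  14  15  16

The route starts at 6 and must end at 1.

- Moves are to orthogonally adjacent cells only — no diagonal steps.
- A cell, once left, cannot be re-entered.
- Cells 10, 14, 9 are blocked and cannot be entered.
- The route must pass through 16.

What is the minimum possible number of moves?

10

Any route passes through 16 somewhere between 6 and 1. Summing Manhattan distances along the two legs (6 → 16 → 1) gives a lower bound of 4 + 6 = 10 moves.
A route of 10 moves achieves this: 6 → 7 → 11 → 15 → 16 → 12 → 8 → 4 → 3 → 2 → 1.
Since 10 matches the lower bound, it is optimal.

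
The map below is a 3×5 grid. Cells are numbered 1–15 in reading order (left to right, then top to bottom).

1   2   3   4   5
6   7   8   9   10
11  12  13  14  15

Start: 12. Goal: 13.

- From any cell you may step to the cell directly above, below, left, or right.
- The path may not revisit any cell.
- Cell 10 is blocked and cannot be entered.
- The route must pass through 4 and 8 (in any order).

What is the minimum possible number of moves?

Any route passes through 4 and 8 in some order between 12 and 13. Summing Manhattan distances along each leg and taking the cheapest ordering (12 → 8 → 4 → 13) gives a lower bound of 2 + 2 + 3 = 7 moves.
A route of 7 moves achieves this: 12 → 7 → 2 → 3 → 4 → 9 → 8 → 13.
Since 7 matches the lower bound, it is optimal.

7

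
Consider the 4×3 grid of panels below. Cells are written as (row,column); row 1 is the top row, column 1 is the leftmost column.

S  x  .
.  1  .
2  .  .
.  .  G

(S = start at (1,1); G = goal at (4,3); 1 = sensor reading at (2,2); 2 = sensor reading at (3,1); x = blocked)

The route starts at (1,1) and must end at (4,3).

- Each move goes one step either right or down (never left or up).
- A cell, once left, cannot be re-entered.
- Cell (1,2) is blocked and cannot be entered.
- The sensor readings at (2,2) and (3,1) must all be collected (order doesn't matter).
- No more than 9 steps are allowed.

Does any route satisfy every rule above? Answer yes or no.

no

(3,1) is below but to the left of (2,2): going (2,2) → (3,1) would need a leftward move and (3,1) → (2,2) an upward move, so no right/down-only route can visit both required cells.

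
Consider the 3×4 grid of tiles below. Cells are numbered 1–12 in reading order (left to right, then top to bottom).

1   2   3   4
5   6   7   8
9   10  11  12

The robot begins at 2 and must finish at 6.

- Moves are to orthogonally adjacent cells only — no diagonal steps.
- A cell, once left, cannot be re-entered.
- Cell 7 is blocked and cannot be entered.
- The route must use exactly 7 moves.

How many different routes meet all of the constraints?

1

Need simple routes of exactly 7 moves from 2 to 6 (Manhattan distance 1, so 3 moves are spent on a detour and 3 undoing it).
Enumerating: 2 3 4 8 12 11 10 6.
That gives 1 route.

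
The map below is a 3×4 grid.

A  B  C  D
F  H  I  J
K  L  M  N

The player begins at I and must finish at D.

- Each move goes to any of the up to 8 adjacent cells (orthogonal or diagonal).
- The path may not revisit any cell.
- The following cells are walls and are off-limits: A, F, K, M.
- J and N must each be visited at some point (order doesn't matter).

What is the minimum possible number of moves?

3

Any route passes through J and N in some order between I and D. Summing Chebyshev distances along each leg and taking the cheapest ordering (I → N → J → D) gives a lower bound of 1 + 1 + 1 = 3 moves.
A route of 3 moves achieves this: I → N → J → D.
Since 3 matches the lower bound, it is optimal.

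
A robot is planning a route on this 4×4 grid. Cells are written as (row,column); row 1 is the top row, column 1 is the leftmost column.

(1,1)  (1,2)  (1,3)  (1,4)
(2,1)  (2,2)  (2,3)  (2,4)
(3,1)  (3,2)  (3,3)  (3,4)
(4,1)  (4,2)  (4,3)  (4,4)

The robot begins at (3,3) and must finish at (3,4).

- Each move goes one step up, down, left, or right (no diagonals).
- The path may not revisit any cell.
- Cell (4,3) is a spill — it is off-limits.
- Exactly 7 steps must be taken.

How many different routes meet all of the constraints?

Need simple routes of exactly 7 moves from (3,3) to (3,4) (Manhattan distance 1, so 3 moves are spent on a detour and 3 undoing it).
Enumerating: (3,3) (2,3) (2,2) (1,2) (1,3) (1,4) (2,4) (3,4) | (3,3) (3,2) (2,2) (1,2) (1,3) (2,3) (2,4) (3,4) | (3,3) (3,2) (2,2) (1,2) (1,3) (1,4) (2,4) (3,4) | (3,3) (3,2) (2,2) (2,3) (1,3) (1,4) (2,4) (3,4) | (3,3) (3,2) (3,1) (2,1) (2,2) (2,3) (2,4) (3,4).
That gives 5 routes.

5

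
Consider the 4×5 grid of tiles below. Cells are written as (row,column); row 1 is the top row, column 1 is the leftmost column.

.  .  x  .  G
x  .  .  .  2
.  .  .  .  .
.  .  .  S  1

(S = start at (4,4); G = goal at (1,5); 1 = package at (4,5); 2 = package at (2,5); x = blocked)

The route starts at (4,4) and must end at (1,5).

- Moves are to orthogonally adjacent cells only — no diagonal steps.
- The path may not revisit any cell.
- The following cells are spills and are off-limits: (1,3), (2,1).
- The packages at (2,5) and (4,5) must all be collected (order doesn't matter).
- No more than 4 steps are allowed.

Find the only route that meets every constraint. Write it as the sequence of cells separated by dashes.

Any route must reach (2,5) and (4,5) and still end at (1,5) within 4 moves, so the order of the required stops is forced.
Route from (4,4): right 1 to (4,5), up 3 to (1,5) — 4 moves in all.
Check: all required cells visited; 4 ≤ 4 moves.

(4,4) - (4,5) - (3,5) - (2,5) - (1,5)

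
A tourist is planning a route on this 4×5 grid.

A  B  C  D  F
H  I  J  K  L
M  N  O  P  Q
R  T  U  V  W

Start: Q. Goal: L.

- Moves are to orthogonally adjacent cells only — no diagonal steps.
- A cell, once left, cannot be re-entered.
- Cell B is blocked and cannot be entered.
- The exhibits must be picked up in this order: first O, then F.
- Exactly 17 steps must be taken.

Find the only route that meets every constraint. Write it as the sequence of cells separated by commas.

Q, W, V, U, T, R, M, H, I, N, O, P, K, J, C, D, F, L

The waypoints must appear in the order O, F, with no cell reused.
Route from Q: down 1 to W, left 4 to R, up 2 to H, right 1 to I, down 1 to N, right 2 to P, up 1 to K, left 1 to J, up 1 to C, right 2 to F, down 1 to L — 17 moves in all.
Check: order respected (O at step 10, F at step 16); 17 moves as required.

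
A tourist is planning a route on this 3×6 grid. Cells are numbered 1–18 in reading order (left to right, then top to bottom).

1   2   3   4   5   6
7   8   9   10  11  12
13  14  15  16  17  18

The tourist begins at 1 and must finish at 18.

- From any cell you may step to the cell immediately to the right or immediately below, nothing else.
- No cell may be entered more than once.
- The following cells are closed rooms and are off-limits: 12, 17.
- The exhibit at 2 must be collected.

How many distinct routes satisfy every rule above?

0

A right/down-only route from 1 to 18 makes exactly 2 down-moves and 5 right-moves in some order.
With no other constraints that would be C(7,2) = 21 routes.
Split at 2 and multiply the segment counts (each segment already excludes blocked cells): 1→2: 1; 2→18: 0; product = 0.
No route satisfies every constraint, so the count is 0.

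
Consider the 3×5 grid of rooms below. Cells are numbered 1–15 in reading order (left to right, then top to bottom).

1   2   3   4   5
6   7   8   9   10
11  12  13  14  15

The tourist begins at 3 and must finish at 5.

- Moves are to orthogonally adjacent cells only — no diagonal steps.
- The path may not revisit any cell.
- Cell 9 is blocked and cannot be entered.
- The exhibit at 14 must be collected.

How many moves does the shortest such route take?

6

Any route passes through 14 somewhere between 3 and 5. Summing Manhattan distances along the two legs (3 → 14 → 5) gives a lower bound of 3 + 3 = 6 moves.
A route of 6 moves achieves this: 3 → 8 → 13 → 14 → 15 → 10 → 5.
Since 6 matches the lower bound, it is optimal.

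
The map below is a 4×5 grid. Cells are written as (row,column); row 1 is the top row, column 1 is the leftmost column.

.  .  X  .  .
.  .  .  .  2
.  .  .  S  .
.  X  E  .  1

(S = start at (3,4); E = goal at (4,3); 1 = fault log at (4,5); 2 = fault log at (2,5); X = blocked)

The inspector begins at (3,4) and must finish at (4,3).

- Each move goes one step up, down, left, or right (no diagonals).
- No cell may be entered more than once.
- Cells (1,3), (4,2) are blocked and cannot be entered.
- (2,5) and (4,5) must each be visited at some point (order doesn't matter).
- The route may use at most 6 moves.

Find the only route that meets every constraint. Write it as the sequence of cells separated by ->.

(3,4) -> (2,4) -> (2,5) -> (3,5) -> (4,5) -> (4,4) -> (4,3)

The budget equals the shortest possible length, so every move has to be on a shortest route through the required cells.
Route from (3,4): up 1 to (2,4), right 1 to (2,5), down 2 to (4,5), left 2 to (4,3) — 6 moves in all.
Check: all required cells visited; 6 ≤ 6 moves.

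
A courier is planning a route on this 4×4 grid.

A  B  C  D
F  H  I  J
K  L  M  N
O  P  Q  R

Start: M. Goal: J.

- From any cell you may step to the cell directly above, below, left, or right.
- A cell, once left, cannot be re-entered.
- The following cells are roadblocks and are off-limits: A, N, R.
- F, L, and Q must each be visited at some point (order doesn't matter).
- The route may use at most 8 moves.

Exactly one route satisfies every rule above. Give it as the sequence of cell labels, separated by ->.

M -> Q -> P -> L -> K -> F -> H -> I -> J

The budget equals the shortest possible length, so every move has to be on a shortest route through the required cells.
Route from M: down 1 to Q, left 1 to P, up 1 to L, left 1 to K, up 1 to F, right 3 to J — 8 moves in all.
Check: all required cells visited; 8 ≤ 8 moves.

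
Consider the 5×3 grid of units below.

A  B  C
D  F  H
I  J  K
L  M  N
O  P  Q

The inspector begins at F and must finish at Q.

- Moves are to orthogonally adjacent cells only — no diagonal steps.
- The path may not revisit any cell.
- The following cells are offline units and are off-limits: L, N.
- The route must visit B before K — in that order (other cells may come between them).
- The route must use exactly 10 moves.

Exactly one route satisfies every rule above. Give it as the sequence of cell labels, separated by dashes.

F - D - A - B - C - H - K - J - M - P - Q

The waypoints must appear in the order B, K, with no cell reused.
Route from F: left to D, up to A, 2× right (reaching C), 2× down (reaching K), left to J, 2× down (reaching P), right to Q — 10 moves in all.
Check: order respected (B at step 3, K at step 6); 10 moves as required.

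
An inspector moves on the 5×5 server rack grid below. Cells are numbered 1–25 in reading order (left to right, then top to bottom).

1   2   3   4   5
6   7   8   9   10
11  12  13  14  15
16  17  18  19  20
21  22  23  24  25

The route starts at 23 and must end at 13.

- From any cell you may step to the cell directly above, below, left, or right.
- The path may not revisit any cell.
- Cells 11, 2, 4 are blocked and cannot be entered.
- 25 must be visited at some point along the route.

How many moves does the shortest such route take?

Any route passes through 25 somewhere between 23 and 13. Summing Manhattan distances along the two legs (23 → 25 → 13) gives a lower bound of 2 + 4 = 6 moves.
A route of 6 moves achieves this: 23 → 24 → 25 → 20 → 15 → 14 → 13.
Since 6 matches the lower bound, it is optimal.

6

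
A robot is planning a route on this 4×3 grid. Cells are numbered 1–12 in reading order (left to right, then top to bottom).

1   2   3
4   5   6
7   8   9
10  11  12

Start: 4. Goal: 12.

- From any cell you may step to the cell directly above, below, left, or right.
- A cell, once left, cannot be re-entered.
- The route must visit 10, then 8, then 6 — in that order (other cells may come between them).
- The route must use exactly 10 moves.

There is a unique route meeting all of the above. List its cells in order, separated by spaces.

4 7 10 11 8 5 2 3 6 9 12

The waypoints must appear in the order 10, 8, 6, with no cell reused.
Route from 4: down 2 to 10, right 1 to 11, up 3 to 2, right 1 to 3, down 3 to 12 — 10 moves in all.
Check: order respected (10 at step 2, 8 at step 4, 6 at step 8); 10 moves as required.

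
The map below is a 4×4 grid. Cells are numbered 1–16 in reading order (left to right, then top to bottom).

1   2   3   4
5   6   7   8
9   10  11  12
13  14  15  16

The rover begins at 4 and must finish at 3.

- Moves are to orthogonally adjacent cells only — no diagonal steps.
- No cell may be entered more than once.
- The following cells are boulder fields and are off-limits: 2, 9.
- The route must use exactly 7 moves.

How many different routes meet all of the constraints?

2

Need simple routes of exactly 7 moves from 4 to 3 (Manhattan distance 1, so 3 moves are spent on a detour and 3 undoing it).
Enumerating: 4 8 12 16 15 11 7 3 | 4 8 12 11 10 6 7 3.
That gives 2 routes.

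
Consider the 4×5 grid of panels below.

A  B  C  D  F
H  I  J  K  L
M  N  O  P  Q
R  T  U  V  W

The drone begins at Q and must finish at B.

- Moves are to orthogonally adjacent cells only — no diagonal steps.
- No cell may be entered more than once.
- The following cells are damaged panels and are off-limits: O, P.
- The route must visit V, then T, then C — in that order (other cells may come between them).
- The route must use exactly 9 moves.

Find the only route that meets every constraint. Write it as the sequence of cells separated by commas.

Q, W, V, U, T, N, I, J, C, B

The waypoints must appear in the order V, T, C, with no cell reused.
Route from Q: down 1 to W, left 3 to T, up 2 to I, right 1 to J, up 1 to C, left 1 to B — 9 moves in all.
Check: order respected (V at step 2, T at step 4, C at step 8); 9 moves as required.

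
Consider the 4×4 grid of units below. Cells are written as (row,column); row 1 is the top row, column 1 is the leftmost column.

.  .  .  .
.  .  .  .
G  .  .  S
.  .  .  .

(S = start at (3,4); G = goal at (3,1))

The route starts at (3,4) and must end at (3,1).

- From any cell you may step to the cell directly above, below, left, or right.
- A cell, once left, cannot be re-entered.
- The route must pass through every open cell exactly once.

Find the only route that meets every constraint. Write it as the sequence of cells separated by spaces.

Need to visit all 16 open cells exactly once, starting at (3,4) and ending at (3,1).
Cell (4,4) has only two open neighbours ((3,4) and (4,3)), so the path must pass straight through it: one of those is the cell it's entered from and the other is where it exits.
Route from (3,4): down to (4,4), left to (4,3), 2× up (reaching (2,3)), right to (2,4), up to (1,4), 3× left (reaching (1,1)), down to (2,1), right to (2,2), 2× down (reaching (4,2)), left to (4,1), up to (3,1) — 15 moves in all.
Check: all 16 open cells covered.

(3,4) (4,4) (4,3) (3,3) (2,3) (2,4) (1,4) (1,3) (1,2) (1,1) (2,1) (2,2) (3,2) (4,2) (4,1) (3,1)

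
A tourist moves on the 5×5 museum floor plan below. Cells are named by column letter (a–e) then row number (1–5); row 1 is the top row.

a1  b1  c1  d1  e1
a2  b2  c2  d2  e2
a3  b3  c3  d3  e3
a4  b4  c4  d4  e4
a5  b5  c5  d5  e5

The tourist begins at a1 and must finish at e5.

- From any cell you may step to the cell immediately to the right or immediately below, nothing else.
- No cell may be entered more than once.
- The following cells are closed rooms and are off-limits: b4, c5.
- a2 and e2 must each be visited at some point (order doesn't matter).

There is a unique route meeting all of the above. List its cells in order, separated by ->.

Moves only go right or down, so the column and row indices never decrease.
Route from a1: down to a2, 4× right (reaching e2), 3× down (reaching e5) — 8 moves in all.
Check: all required cells visited.

a1 -> a2 -> b2 -> c2 -> d2 -> e2 -> e3 -> e4 -> e5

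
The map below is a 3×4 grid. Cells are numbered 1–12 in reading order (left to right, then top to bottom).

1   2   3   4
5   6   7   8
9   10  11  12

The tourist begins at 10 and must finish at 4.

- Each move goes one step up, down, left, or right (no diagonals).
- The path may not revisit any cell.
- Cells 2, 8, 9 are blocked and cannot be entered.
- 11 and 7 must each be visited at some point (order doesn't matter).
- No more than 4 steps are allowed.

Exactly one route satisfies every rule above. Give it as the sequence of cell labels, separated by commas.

10, 11, 7, 3, 4

The 4-move cap with required stops at 11, 7 leaves no slack for detours.
Route from 10: right 1 to 11, up 2 to 3, right 1 to 4 — 4 moves in all.
Check: all required cells visited; 4 ≤ 4 moves.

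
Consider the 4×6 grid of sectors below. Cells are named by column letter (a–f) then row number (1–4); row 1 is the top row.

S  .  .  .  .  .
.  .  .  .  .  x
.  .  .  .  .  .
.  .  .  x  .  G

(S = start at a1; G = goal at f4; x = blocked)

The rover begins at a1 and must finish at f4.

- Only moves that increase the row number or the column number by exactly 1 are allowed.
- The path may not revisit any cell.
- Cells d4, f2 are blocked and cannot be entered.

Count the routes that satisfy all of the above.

30

A right/down-only route from a1 to f4 makes exactly 3 down-moves and 5 right-moves in some order.
With no other constraints that would be C(8,3) = 56 routes.
Subtract routes through each blocked cell (inclusion–exclusion for overlaps): − through f2: 6 − through d4: 20 → 30.
That gives 30 routes.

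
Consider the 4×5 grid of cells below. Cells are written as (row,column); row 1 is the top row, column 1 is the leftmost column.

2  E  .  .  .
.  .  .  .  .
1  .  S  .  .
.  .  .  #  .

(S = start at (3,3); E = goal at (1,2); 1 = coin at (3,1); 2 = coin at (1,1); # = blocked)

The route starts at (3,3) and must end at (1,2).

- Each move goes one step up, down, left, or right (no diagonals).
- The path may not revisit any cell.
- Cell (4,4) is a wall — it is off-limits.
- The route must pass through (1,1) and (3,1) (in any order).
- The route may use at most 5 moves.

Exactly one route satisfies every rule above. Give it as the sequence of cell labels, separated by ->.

The 5-move cap with required stops at (1,1), (3,1) leaves no slack for detours.
Route from (3,3): 2× left (reaching (3,1)), 2× up (reaching (1,1)), right to (1,2) — 5 moves in all.
Check: all required cells visited; 5 ≤ 5 moves.

(3,3) -> (3,2) -> (3,1) -> (2,1) -> (1,1) -> (1,2)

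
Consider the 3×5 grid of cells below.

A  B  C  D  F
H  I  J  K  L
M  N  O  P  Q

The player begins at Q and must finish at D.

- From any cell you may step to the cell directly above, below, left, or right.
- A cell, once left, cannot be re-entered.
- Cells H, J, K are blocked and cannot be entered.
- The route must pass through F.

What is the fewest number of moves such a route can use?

Any route passes through F somewhere between Q and D. Summing Manhattan distances along the two legs (Q → F → D) gives a lower bound of 2 + 1 = 3 moves.
A route of 3 moves achieves this: Q → L → F → D.
Since 3 matches the lower bound, it is optimal.

3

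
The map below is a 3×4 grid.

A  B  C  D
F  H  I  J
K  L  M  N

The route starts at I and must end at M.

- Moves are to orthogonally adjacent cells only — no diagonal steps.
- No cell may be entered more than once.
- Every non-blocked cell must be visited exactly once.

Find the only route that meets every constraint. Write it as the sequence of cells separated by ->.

Need to visit all 12 open cells exactly once, starting at I and ending at M.
Route from I: left to H, down to L, left to K, 2× up (reaching A), 3× right (reaching D), 2× down (reaching N), left to M — 11 moves in all.
Check: all 12 open cells covered.

I -> H -> L -> K -> F -> A -> B -> C -> D -> J -> N -> M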